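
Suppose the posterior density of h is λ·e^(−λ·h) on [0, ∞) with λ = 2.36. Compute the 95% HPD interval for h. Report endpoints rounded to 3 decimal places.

[0.000, 1.269]

The exponential density is strictly decreasing on [0, ∞), so the HPD interval is anchored at 0: [0, q] with P(h ≤ q) = 0.95.
q = −ln(1 − 0.95) / 2.36 = 2.9957 / 2.36 = 1.269.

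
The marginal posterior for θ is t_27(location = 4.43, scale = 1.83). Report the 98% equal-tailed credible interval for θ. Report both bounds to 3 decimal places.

[-0.095, 8.955]

The t_27 distribution is symmetric; the 98% interval is 4.43 ± t·1.83 with t_{0.99,27} = 2.473.
Half-width: 2.473 × 1.83 = 4.525.
4.43 − 4.525 = -0.095; 4.43 + 4.525 = 8.955.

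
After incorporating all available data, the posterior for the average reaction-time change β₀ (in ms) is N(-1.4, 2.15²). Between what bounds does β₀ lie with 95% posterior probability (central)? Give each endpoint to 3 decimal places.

[-5.614, 2.814]

The posterior is symmetric, so the 95% equal-tailed interval is β₀ = -1.4 ± z·2.15 with z = 1.960.
Half-width: 1.960 × 2.15 = 4.214.
-1.4 − 4.214 = -5.614; -1.4 + 4.214 = 2.814.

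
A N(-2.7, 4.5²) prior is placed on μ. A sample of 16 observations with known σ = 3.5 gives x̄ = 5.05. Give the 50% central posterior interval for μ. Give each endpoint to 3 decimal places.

Posterior precision = 1/4.5² + 16/3.5² = 0.0494 + 1.3061 = 1.3555, so posterior SD = 0.8589.
Posterior mean = (-2.7/4.5² + 16·5.05/3.5²) / 1.3555 = 4.7677.
Interval: 4.7677 ± 0.674 × 0.8589 → [4.188, 5.347].

[4.188, 5.347]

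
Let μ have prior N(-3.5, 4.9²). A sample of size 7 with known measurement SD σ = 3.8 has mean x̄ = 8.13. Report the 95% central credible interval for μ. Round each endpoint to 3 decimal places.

[4.508, 9.911]

Posterior precision = 1/4.9² + 7/3.8² = 0.0416 + 0.4848 = 0.5264, so posterior SD = 1.3783.
Posterior mean = (-3.5/4.9² + 7·8.13/3.8²) / 0.5264 = 7.2098.
Interval: 7.2098 ± 1.960 × 1.3783 → [4.508, 9.911].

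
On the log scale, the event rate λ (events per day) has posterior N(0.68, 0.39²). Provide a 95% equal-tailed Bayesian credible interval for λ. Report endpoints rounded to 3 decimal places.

[0.919, 4.239]

On the log scale the 95% interval is 0.68 ± 1.960 × 0.39 = [-0.0844, 1.4444].
Exponentiate: [e^-0.0844, e^1.4444] = [0.919, 4.239].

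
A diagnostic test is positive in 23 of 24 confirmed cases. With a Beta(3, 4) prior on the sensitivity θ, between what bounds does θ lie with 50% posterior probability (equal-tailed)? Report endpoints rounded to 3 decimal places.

Posterior: Beta(3+23, 4+1) = Beta(26, 5).
Equal-tailed 50% interval: the 0.25 and 0.75 quantiles of Beta(26, 5).
Posterior mean ≈ 0.839, SD ≈ 0.065; a Normal approximation gives roughly [0.795, 0.883].
Exact: F⁻¹(0.25) = 0.799; F⁻¹(0.75) = 0.886.

[0.799, 0.886]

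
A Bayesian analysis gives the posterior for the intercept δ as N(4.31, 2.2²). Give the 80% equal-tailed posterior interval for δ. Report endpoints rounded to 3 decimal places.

The posterior is symmetric, so the 80% equal-tailed interval is δ = 4.31 ± z·2.2 with z = 1.282.
Half-width: 1.282 × 2.2 = 2.819.
4.31 − 2.819 = 1.491; 4.31 + 2.819 = 7.129.

[1.491, 7.129]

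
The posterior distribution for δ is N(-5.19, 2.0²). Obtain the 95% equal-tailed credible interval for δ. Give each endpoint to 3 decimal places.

The posterior is symmetric, so the 95% equal-tailed interval is δ = -5.19 ± z·2.0 with z = 1.960.
Half-width: 1.960 × 2.0 = 3.920.
-5.19 − 3.920 = -9.110; -5.19 + 3.920 = -1.270.

[-9.110, -1.270]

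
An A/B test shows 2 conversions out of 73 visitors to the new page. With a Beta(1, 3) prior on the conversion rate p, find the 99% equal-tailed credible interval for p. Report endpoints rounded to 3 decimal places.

[0.004, 0.116]

Posterior: Beta(1+2, 3+71) = Beta(3, 74).
Equal-tailed 99% interval: the 0.005 and 0.995 quantiles of Beta(3, 74).
Posterior mean ≈ 0.039, SD ≈ 0.022; a Normal approximation gives roughly [-0.017, 0.095].
Exact: F⁻¹(0.005) = 0.004; F⁻¹(0.995) = 0.116.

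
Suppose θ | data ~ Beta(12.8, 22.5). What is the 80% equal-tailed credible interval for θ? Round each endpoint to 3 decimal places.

Posterior: Beta(12.8, 22.5).
Equal-tailed 80% interval: the 0.1 and 0.9 quantiles of Beta(12.8, 22.5).
Posterior mean ≈ 0.363, SD ≈ 0.080; a Normal approximation gives roughly [0.260, 0.465].
Exact: F⁻¹(0.1) = 0.261; F⁻¹(0.9) = 0.467.

[0.261, 0.467]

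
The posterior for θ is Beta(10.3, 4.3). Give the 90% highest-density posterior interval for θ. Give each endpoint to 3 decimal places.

The posterior is unimodal and skewed, so the HPD interval has equal density at both endpoints and is the shortest 90% interval.
Solving f(0.523) = f(0.895) with F(0.895) − F(0.523) = 0.90 gives [0.523, 0.895].
For comparison, the equal-tailed interval is [0.500, 0.878]; the HPD is narrower and shifted toward the mode.

[0.523, 0.895]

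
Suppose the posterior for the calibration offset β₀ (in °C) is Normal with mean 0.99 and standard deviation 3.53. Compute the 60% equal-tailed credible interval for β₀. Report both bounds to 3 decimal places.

The posterior is symmetric, so the 60% equal-tailed interval is β₀ = 0.99 ± z·3.53 with z = 0.842.
Half-width: 0.842 × 3.53 = 2.971.
0.99 − 2.971 = -1.981; 0.99 + 2.971 = 3.961.

[-1.981, 3.961]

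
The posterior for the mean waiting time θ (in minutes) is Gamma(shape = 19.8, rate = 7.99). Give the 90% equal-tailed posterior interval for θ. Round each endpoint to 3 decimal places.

[1.639, 3.460]

Posterior: Gamma(shape 19.8, rate 7.99).
Equal-tailed 90% interval: Gamma(19.8, 7.99) quantiles at 0.05 and 0.95.
Posterior mean ≈ 2.478, SD ≈ 0.557; a Normal approximation gives roughly [1.562, 3.394].
Exact: lower = 1.639; upper = 3.460.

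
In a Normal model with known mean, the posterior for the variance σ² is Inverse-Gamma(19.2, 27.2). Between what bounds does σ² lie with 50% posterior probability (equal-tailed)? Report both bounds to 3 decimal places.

Inverse-Gamma(19.2, 27.2) quantiles: F⁻¹(0.25) and F⁻¹(0.75).
Equivalently, 1/σ² ~ Gamma(19.2, rate = 27.2); invert its 0.75 and 0.25 quantiles.
Posterior mean ≈ 1.495, SD ≈ 0.360; a Normal approximation gives roughly [1.251, 1.738].
Exact: lower = 1.239; upper = 1.690.

[1.239, 1.690]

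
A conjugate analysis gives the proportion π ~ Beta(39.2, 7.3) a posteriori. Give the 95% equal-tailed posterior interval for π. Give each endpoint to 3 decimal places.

[0.727, 0.931]

Posterior: Beta(39.2, 7.3).
Equal-tailed 95% interval: the 0.025 and 0.975 quantiles of Beta(39.2, 7.3).
Posterior mean ≈ 0.843, SD ≈ 0.053; a Normal approximation gives roughly [0.740, 0.946].
Exact: F⁻¹(0.025) = 0.727; F⁻¹(0.975) = 0.931.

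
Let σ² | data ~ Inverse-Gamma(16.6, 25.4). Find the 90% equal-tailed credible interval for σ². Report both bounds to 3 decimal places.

Inverse-Gamma(16.6, 25.4) quantiles: F⁻¹(0.05) and F⁻¹(0.95).
Equivalently, 1/σ² ~ Gamma(16.6, rate = 25.4); invert its 0.95 and 0.05 quantiles.
Posterior mean ≈ 1.628, SD ≈ 0.426; a Normal approximation gives roughly [0.927, 2.329].
Exact: lower = 1.066; upper = 2.416.

[1.066, 2.416]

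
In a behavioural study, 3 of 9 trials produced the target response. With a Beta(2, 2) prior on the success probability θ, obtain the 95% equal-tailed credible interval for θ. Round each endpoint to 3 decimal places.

[0.152, 0.651]

Posterior: Beta(2+3, 2+6) = Beta(5, 8).
Equal-tailed 95% interval: the 0.025 and 0.975 quantiles of Beta(5, 8).
Posterior mean ≈ 0.385, SD ≈ 0.130; a Normal approximation gives roughly [0.130, 0.639].
Exact: F⁻¹(0.025) = 0.152; F⁻¹(0.975) = 0.651.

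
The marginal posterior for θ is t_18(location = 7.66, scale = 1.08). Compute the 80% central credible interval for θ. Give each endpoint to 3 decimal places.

[6.223, 9.097]

The t_18 distribution is symmetric; the 80% interval is 7.66 ± t·1.08 with t_{0.9,18} = 1.330.
Half-width: 1.330 × 1.08 = 1.437.
7.66 − 1.437 = 6.223; 7.66 + 1.437 = 9.097.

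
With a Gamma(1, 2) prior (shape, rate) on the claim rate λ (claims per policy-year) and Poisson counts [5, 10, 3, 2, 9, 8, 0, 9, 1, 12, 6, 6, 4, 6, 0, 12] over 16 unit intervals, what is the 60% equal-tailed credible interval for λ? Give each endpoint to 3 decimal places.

[4.764, 5.669]

Posterior: Gamma(1+93, 2+16) = Gamma(94, 18) (shape, rate).
Equal-tailed 60% interval: Gamma(94, 18) quantiles at 0.2 and 0.8.
Posterior mean ≈ 5.222, SD ≈ 0.539; a Normal approximation gives roughly [4.769, 5.676].
Exact: lower = 4.764; upper = 5.669.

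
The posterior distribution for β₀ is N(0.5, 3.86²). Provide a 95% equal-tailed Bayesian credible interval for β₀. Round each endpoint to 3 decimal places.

The posterior is symmetric, so the 95% equal-tailed interval is β₀ = 0.5 ± z·3.86 with z = 1.960.
Half-width: 1.960 × 3.86 = 7.565.
0.5 − 7.565 = -7.065; 0.5 + 7.565 = 8.065.

[-7.065, 8.065]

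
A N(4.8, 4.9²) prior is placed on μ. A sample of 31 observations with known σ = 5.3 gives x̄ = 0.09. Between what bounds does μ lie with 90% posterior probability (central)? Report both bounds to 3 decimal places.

Posterior precision = 1/4.9² + 31/5.3² = 0.0416 + 1.1036 = 1.1452, so posterior SD = 0.9344.
Posterior mean = (4.8/4.9² + 31·0.09/5.3²) / 1.1452 = 0.2613.
Interval: 0.2613 ± 1.645 × 0.9344 → [-1.276, 1.798].

[-1.276, 1.798]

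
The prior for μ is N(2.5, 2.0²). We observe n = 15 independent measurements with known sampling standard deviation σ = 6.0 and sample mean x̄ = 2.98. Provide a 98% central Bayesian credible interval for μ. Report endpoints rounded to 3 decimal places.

[-0.049, 5.649]

Posterior precision = 1/2.0² + 15/6.0² = 0.2500 + 0.4167 = 0.6667, so posterior SD = 1.2247.
Posterior mean = (2.5/2.0² + 15·2.98/6.0²) / 0.6667 = 2.8000.
Interval: 2.8000 ± 2.326 × 1.2247 → [-0.049, 5.649].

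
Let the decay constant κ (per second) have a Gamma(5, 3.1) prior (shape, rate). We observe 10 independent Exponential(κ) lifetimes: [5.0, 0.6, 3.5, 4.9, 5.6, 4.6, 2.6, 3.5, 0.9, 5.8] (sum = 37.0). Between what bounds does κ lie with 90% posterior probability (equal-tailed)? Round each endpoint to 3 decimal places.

[0.231, 0.546]

Posterior: Gamma(5+10, 3.1+37.0) = Gamma(15, 40.1) (shape, rate).
Equal-tailed 90% interval: Gamma(15, 40.1) quantiles at 0.05 and 0.95.
Posterior mean ≈ 0.374, SD ≈ 0.097; a Normal approximation gives roughly [0.215, 0.533].
Exact: lower = 0.231; upper = 0.546.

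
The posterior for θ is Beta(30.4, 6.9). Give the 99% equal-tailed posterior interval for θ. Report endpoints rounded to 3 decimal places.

[0.627, 0.942]

Posterior: Beta(30.4, 6.9).
Equal-tailed 99% interval: the 0.005 and 0.995 quantiles of Beta(30.4, 6.9).
Posterior mean ≈ 0.815, SD ≈ 0.063; a Normal approximation gives roughly [0.653, 0.977].
Exact: F⁻¹(0.005) = 0.627; F⁻¹(0.995) = 0.942.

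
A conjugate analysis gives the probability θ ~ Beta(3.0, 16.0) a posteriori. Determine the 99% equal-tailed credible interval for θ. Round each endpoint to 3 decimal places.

[0.020, 0.422]

Posterior: Beta(3.0, 16.0).
Equal-tailed 99% interval: the 0.005 and 0.995 quantiles of Beta(3.0, 16.0).
Posterior mean ≈ 0.158, SD ≈ 0.082; a Normal approximation gives roughly [-0.052, 0.368].
Exact: F⁻¹(0.005) = 0.020; F⁻¹(0.995) = 0.422.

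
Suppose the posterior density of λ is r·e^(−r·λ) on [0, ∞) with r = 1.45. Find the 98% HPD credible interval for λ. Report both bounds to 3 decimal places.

The exponential density is strictly decreasing on [0, ∞), so the HPD interval is anchored at 0: [0, q] with P(λ ≤ q) = 0.98.
q = −ln(1 − 0.98) / 1.45 = 3.9120 / 1.45 = 2.698.

[0.000, 2.698]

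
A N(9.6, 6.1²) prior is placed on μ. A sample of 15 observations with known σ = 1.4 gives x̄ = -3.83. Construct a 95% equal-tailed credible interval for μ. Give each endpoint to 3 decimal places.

Posterior precision = 1/6.1² + 15/1.4² = 0.0269 + 7.6531 = 7.6799, so posterior SD = 0.3608.
Posterior mean = (9.6/6.1² + 15·-3.83/1.4²) / 7.6799 = -3.7830.
Interval: -3.7830 ± 1.960 × 0.3608 → [-4.490, -3.076].

[-4.490, -3.076]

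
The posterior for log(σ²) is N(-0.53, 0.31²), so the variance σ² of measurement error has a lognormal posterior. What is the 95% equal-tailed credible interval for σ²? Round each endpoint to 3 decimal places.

[0.321, 1.081]

On the log scale the 95% interval is -0.53 ± 1.960 × 0.31 = [-1.1376, 0.0776].
Exponentiate: [e^-1.1376, e^0.0776] = [0.321, 1.081].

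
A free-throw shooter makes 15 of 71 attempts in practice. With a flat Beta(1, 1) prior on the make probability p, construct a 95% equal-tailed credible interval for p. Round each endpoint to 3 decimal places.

[0.133, 0.320]

Posterior: Beta(1+15, 1+56) = Beta(16, 57).
Equal-tailed 95% interval: the 0.025 and 0.975 quantiles of Beta(16, 57).
Posterior mean ≈ 0.219, SD ≈ 0.048; a Normal approximation gives roughly [0.125, 0.313].
Exact: F⁻¹(0.025) = 0.133; F⁻¹(0.975) = 0.320.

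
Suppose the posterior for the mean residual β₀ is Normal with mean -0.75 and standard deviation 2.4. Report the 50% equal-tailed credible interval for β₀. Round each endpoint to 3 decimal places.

[-2.369, 0.869]

The posterior is symmetric, so the 50% equal-tailed interval is β₀ = -0.75 ± z·2.4 with z = 0.674.
Half-width: 0.674 × 2.4 = 1.619.
-0.75 − 1.619 = -2.369; -0.75 + 1.619 = 0.869.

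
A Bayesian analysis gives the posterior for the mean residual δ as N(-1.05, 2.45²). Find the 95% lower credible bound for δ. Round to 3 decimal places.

Need L with P(δ ≥ L) = 0.95: L = -1.05 − z_{0.05}·2.45.
z = 1.645; L = -1.05 − 1.645 × 2.45 = -5.080.

-5.080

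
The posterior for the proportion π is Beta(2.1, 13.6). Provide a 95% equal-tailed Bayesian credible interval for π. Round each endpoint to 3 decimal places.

Posterior: Beta(2.1, 13.6).
Equal-tailed 95% interval: the 0.025 and 0.975 quantiles of Beta(2.1, 13.6).
Posterior mean ≈ 0.134, SD ≈ 0.083; a Normal approximation gives roughly [-0.029, 0.297].
Exact: F⁻¹(0.025) = 0.019; F⁻¹(0.975) = 0.334.

[0.019, 0.334]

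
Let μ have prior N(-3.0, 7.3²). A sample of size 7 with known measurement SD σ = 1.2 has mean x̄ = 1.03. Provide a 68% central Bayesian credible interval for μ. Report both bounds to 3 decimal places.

[0.564, 1.465]

Posterior precision = 1/7.3² + 7/1.2² = 0.0188 + 4.8611 = 4.8799, so posterior SD = 0.4527.
Posterior mean = (-3.0/7.3² + 7·1.03/1.2²) / 4.8799 = 1.0145.
Interval: 1.0145 ± 0.994 × 0.4527 → [0.564, 1.465].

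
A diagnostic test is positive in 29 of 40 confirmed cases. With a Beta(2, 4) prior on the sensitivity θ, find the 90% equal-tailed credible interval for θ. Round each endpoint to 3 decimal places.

Posterior: Beta(2+29, 4+11) = Beta(31, 15).
Equal-tailed 90% interval: the 0.05 and 0.95 quantiles of Beta(31, 15).
Posterior mean ≈ 0.674, SD ≈ 0.068; a Normal approximation gives roughly [0.561, 0.786].
Exact: F⁻¹(0.05) = 0.557; F⁻¹(0.95) = 0.782.

[0.557, 0.782]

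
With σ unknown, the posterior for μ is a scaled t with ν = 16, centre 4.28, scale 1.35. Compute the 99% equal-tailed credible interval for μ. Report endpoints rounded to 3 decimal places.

The t_16 distribution is symmetric; the 99% interval is 4.28 ± t·1.35 with t_{0.995,16} = 2.921.
Half-width: 2.921 × 1.35 = 3.943.
4.28 − 3.943 = 0.337; 4.28 + 3.943 = 8.223.

[0.337, 8.223]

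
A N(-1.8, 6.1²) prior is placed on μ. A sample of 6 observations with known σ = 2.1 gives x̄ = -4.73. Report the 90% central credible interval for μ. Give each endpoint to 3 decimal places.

Posterior precision = 1/6.1² + 6/2.1² = 0.0269 + 1.3605 = 1.3874, so posterior SD = 0.8490.
Posterior mean = (-1.8/6.1² + 6·-4.73/2.1²) / 1.3874 = -4.6732.
Interval: -4.6732 ± 1.645 × 0.8490 → [-6.070, -3.277].

[-6.070, -3.277]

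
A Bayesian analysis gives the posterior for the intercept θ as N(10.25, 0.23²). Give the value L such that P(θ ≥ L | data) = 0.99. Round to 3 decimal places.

Need L with P(θ ≥ L) = 0.99: L = 10.25 − z_{0.01}·0.23.
z = 2.326; L = 10.25 − 2.326 × 0.23 = 9.715.

9.715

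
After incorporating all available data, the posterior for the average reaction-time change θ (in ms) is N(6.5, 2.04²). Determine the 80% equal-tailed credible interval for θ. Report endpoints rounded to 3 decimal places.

The posterior is symmetric, so the 80% equal-tailed interval is θ = 6.5 ± z·2.04 with z = 1.282.
Half-width: 1.282 × 2.04 = 2.614.
6.5 − 2.614 = 3.886; 6.5 + 2.614 = 9.114.

[3.886, 9.114]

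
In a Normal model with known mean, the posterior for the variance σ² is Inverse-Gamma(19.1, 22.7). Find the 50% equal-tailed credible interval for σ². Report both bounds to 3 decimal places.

[1.039, 1.419]

Inverse-Gamma(19.1, 22.7) quantiles: F⁻¹(0.25) and F⁻¹(0.75).
Equivalently, 1/σ² ~ Gamma(19.1, rate = 22.7); invert its 0.75 and 0.25 quantiles.
Posterior mean ≈ 1.254, SD ≈ 0.303; a Normal approximation gives roughly [1.050, 1.459].
Exact: lower = 1.039; upper = 1.419.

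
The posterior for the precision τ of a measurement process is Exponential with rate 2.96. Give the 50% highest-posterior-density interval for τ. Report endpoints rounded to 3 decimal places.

The exponential density is strictly decreasing on [0, ∞), so the HPD interval is anchored at 0: [0, q] with P(τ ≤ q) = 0.50.
q = −ln(1 − 0.50) / 2.96 = 0.6931 / 2.96 = 0.234.

[0.000, 0.234]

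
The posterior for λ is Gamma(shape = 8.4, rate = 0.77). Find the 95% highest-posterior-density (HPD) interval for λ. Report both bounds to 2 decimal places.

[4.20, 18.41]

The posterior is unimodal and skewed, so the HPD interval has equal density at both endpoints and is the shortest 95% interval.
Solving f(4.20) = f(18.41) with F(18.41) − F(4.20) = 0.95 gives [4.20, 18.41].
For comparison, the equal-tailed interval is [4.83, 19.43]; the HPD is narrower and shifted toward the mode.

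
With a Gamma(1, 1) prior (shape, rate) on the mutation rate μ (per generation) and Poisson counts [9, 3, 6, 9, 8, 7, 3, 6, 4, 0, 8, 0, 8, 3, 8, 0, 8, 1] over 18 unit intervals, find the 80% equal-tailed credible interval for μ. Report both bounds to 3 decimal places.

Posterior: Gamma(1+91, 1+18) = Gamma(92, 19) (shape, rate).
Equal-tailed 80% interval: Gamma(92, 19) quantiles at 0.1 and 0.9.
Posterior mean ≈ 4.842, SD ≈ 0.505; a Normal approximation gives roughly [4.195, 5.489].
Exact: lower = 4.207; upper = 5.499.

[4.207, 5.499]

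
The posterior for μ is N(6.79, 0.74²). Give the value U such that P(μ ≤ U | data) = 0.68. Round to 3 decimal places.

7.136

Need U with P(μ ≤ U) = 0.68: U = 6.79 + z_{0.32}·0.74.
z = 0.468; U = 6.79 + 0.468 × 0.74 = 7.136.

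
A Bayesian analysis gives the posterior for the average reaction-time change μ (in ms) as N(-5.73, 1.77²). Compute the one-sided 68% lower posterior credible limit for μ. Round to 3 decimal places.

Need L with P(μ ≥ L) = 0.68: L = -5.73 − z_{0.32}·1.77.
z = 0.468; L = -5.73 − 0.468 × 1.77 = -6.558.

-6.558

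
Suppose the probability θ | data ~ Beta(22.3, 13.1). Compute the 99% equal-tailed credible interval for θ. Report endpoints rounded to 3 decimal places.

Posterior: Beta(22.3, 13.1).
Equal-tailed 99% interval: the 0.005 and 0.995 quantiles of Beta(22.3, 13.1).
Posterior mean ≈ 0.630, SD ≈ 0.080; a Normal approximation gives roughly [0.424, 0.836].
Exact: F⁻¹(0.005) = 0.416; F⁻¹(0.995) = 0.817.

[0.416, 0.817]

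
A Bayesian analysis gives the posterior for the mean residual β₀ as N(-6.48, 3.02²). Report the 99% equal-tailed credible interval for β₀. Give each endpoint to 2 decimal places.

The posterior is symmetric, so the 99% equal-tailed interval is β₀ = -6.48 ± z·3.02 with z = 2.576.
Half-width: 2.576 × 3.02 = 7.78.
-6.48 − 7.78 = -14.26; -6.48 + 7.78 = 1.30.

[-14.26, 1.30]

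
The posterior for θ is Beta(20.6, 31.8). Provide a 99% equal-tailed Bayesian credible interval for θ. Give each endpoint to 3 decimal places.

[0.231, 0.570]

Posterior: Beta(20.6, 31.8).
Equal-tailed 99% interval: the 0.005 and 0.995 quantiles of Beta(20.6, 31.8).
Posterior mean ≈ 0.393, SD ≈ 0.067; a Normal approximation gives roughly [0.221, 0.565].
Exact: F⁻¹(0.005) = 0.231; F⁻¹(0.995) = 0.570.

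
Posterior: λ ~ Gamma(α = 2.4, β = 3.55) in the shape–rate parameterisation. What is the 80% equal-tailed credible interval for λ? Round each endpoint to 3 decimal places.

Posterior: Gamma(shape 2.4, rate 3.55).
Equal-tailed 80% interval: Gamma(2.4, 3.55) quantiles at 0.1 and 0.9.
Posterior mean ≈ 0.676, SD ≈ 0.436; a Normal approximation gives roughly [0.117, 1.235].
Exact: lower = 0.211; upper = 1.260.

[0.211, 1.260]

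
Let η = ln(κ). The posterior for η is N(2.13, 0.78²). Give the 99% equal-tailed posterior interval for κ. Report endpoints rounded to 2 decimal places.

On the log scale the 99% interval is 2.13 ± 2.576 × 0.78 = [0.1209, 4.1391].
Exponentiate: [e^0.1209, e^4.1391] = [1.13, 62.75].

[1.13, 62.75]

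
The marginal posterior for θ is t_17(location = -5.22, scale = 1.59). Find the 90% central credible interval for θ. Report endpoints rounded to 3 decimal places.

The t_17 distribution is symmetric; the 90% interval is -5.22 ± t·1.59 with t_{0.95,17} = 1.740.
Half-width: 1.740 × 1.59 = 2.766.
-5.22 − 2.766 = -7.986; -5.22 + 2.766 = -2.454.

[-7.986, -2.454]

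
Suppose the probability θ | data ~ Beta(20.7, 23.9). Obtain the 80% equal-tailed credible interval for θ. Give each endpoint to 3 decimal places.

Posterior: Beta(20.7, 23.9).
Equal-tailed 80% interval: the 0.1 and 0.9 quantiles of Beta(20.7, 23.9).
Posterior mean ≈ 0.464, SD ≈ 0.074; a Normal approximation gives roughly [0.369, 0.559].
Exact: F⁻¹(0.1) = 0.369; F⁻¹(0.9) = 0.560.

[0.369, 0.560]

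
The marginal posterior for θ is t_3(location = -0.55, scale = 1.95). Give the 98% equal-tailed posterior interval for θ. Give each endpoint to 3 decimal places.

The t_3 distribution is symmetric; the 98% interval is -0.55 ± t·1.95 with t_{0.99,3} = 4.541.
Half-width: 4.541 × 1.95 = 8.854.
-0.55 − 8.854 = -9.404; -0.55 + 8.854 = 8.304.

[-9.404, 8.304]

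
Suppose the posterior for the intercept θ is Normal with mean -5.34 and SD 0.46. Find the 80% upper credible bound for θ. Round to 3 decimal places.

-4.953

Need U with P(θ ≤ U) = 0.80: U = -5.34 + z_{0.2}·0.46.
z = 0.842; U = -5.34 + 0.842 × 0.46 = -4.953.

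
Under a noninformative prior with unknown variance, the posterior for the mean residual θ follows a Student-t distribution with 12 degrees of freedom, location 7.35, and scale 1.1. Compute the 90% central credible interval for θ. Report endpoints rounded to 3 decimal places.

[5.389, 9.311]

The t_12 distribution is symmetric; the 90% interval is 7.35 ± t·1.1 with t_{0.95,12} = 1.782.
Half-width: 1.782 × 1.1 = 1.961.
7.35 − 1.961 = 5.389; 7.35 + 1.961 = 9.311.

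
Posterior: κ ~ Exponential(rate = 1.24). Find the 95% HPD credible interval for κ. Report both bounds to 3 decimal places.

[0.000, 2.416]

The exponential density is strictly decreasing on [0, ∞), so the HPD interval is anchored at 0: [0, q] with P(κ ≤ q) = 0.95.
q = −ln(1 − 0.95) / 1.24 = 2.9957 / 1.24 = 2.416.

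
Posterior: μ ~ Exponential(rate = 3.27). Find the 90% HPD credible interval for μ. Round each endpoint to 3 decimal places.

The exponential density is strictly decreasing on [0, ∞), so the HPD interval is anchored at 0: [0, q] with P(μ ≤ q) = 0.90.
q = −ln(1 − 0.90) / 3.27 = 2.3026 / 3.27 = 0.704.

[0.000, 0.704]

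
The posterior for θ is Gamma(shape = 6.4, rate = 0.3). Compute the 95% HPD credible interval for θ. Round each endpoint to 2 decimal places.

The posterior is unimodal and skewed, so the HPD interval has equal density at both endpoints and is the shortest 95% interval.
Solving f(6.64) = f(38.09) with F(38.09) − F(6.64) = 0.95 gives [6.64, 38.09].
For comparison, the equal-tailed interval is [8.14, 40.76]; the HPD is narrower and shifted toward the mode.

[6.64, 38.09]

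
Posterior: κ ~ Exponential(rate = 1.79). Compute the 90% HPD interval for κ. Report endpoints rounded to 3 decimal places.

[0.000, 1.286]

The exponential density is strictly decreasing on [0, ∞), so the HPD interval is anchored at 0: [0, q] with P(κ ≤ q) = 0.90.
q = −ln(1 − 0.90) / 1.79 = 2.3026 / 1.79 = 1.286.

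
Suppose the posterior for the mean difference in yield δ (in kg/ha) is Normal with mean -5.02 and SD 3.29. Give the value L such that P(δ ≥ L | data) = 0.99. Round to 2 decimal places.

Need L with P(δ ≥ L) = 0.99: L = -5.02 − z_{0.01}·3.29.
z = 2.326; L = -5.02 − 2.326 × 3.29 = -12.67.

-12.67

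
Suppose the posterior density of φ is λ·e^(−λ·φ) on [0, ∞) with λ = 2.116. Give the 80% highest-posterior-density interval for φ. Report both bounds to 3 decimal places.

The exponential density is strictly decreasing on [0, ∞), so the HPD interval is anchored at 0: [0, q] with P(φ ≤ q) = 0.80.
q = −ln(1 − 0.80) / 2.116 = 1.6094 / 2.116 = 0.761.

[0.000, 0.761]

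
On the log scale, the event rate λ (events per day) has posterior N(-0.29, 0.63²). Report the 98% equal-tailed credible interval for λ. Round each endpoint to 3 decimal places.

[0.173, 3.240]

On the log scale the 98% interval is -0.29 ± 2.326 × 0.63 = [-1.7556, 1.1756].
Exponentiate: [e^-1.7556, e^1.1756] = [0.173, 3.240].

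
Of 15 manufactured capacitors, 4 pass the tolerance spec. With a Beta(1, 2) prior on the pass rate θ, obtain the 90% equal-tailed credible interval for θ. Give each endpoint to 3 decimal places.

[0.124, 0.461]

Posterior: Beta(1+4, 2+11) = Beta(5, 13).
Equal-tailed 90% interval: the 0.05 and 0.95 quantiles of Beta(5, 13).
Posterior mean ≈ 0.278, SD ≈ 0.103; a Normal approximation gives roughly [0.109, 0.447].
Exact: F⁻¹(0.05) = 0.124; F⁻¹(0.95) = 0.461.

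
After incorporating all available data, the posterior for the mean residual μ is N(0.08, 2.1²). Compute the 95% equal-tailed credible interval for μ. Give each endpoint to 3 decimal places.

The posterior is symmetric, so the 95% equal-tailed interval is μ = 0.08 ± z·2.1 with z = 1.960.
Half-width: 1.960 × 2.1 = 4.116.
0.08 − 4.116 = -4.036; 0.08 + 4.116 = 4.196.

[-4.036, 4.196]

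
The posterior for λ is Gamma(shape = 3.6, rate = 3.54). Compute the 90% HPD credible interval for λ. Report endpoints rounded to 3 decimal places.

The posterior is unimodal and skewed, so the HPD interval has equal density at both endpoints and is the shortest 90% interval.
Solving f(0.206) = f(1.799) with F(1.799) − F(0.206) = 0.90 gives [0.206, 1.799].
For comparison, the equal-tailed interval is [0.322, 2.028]; the HPD is narrower and shifted toward the mode.

[0.206, 1.799]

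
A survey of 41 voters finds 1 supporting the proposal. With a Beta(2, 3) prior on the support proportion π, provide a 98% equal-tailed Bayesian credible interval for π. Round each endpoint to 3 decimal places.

[0.010, 0.174]

Posterior: Beta(2+1, 3+40) = Beta(3, 43).
Equal-tailed 98% interval: the 0.01 and 0.99 quantiles of Beta(3, 43).
Posterior mean ≈ 0.065, SD ≈ 0.036; a Normal approximation gives roughly [-0.019, 0.149].
Exact: F⁻¹(0.01) = 0.010; F⁻¹(0.99) = 0.174.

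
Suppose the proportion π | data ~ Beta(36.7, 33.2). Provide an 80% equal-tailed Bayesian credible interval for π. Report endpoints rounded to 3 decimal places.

[0.449, 0.601]

Posterior: Beta(36.7, 33.2).
Equal-tailed 80% interval: the 0.1 and 0.9 quantiles of Beta(36.7, 33.2).
Posterior mean ≈ 0.525, SD ≈ 0.059; a Normal approximation gives roughly [0.449, 0.601].
Exact: F⁻¹(0.1) = 0.449; F⁻¹(0.9) = 0.601.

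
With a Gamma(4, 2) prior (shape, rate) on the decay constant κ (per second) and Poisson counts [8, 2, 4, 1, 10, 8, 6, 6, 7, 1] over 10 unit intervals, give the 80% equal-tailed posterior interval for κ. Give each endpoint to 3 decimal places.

Posterior: Gamma(4+53, 2+10) = Gamma(57, 12) (shape, rate).
Equal-tailed 80% interval: Gamma(57, 12) quantiles at 0.1 and 0.9.
Posterior mean ≈ 4.750, SD ≈ 0.629; a Normal approximation gives roughly [3.944, 5.556].
Exact: lower = 3.964; upper = 5.572.

[3.964, 5.572]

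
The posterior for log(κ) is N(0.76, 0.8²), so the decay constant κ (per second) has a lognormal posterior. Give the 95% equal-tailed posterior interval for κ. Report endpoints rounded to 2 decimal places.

[0.45, 10.26]

On the log scale the 95% interval is 0.76 ± 1.960 × 0.8 = [-0.8080, 2.3280].
Exponentiate: [e^-0.8080, e^2.3280] = [0.45, 10.26].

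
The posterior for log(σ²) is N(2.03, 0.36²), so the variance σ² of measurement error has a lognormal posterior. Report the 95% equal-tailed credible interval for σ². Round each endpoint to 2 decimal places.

[3.76, 15.42]

On the log scale the 95% interval is 2.03 ± 1.960 × 0.36 = [1.3244, 2.7356].
Exponentiate: [e^1.3244, e^2.7356] = [3.76, 15.42].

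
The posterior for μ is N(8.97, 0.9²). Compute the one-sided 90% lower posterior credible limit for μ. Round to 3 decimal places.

7.817

Need L with P(μ ≥ L) = 0.90: L = 8.97 − z_{0.1}·0.9.
z = 1.282; L = 8.97 − 1.282 × 0.9 = 7.817.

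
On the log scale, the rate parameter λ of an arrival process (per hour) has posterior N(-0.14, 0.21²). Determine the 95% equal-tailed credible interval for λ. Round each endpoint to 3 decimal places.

On the log scale the 95% interval is -0.14 ± 1.960 × 0.21 = [-0.5516, 0.2716].
Exponentiate: [e^-0.5516, e^0.2716] = [0.576, 1.312].

[0.576, 1.312]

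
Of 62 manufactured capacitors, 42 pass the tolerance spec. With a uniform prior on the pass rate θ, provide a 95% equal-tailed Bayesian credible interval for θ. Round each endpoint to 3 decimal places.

[0.553, 0.780]

Posterior: Beta(1+42, 1+20) = Beta(43, 21).
Equal-tailed 95% interval: the 0.025 and 0.975 quantiles of Beta(43, 21).
Posterior mean ≈ 0.672, SD ≈ 0.058; a Normal approximation gives roughly [0.558, 0.786].
Exact: F⁻¹(0.025) = 0.553; F⁻¹(0.975) = 0.780.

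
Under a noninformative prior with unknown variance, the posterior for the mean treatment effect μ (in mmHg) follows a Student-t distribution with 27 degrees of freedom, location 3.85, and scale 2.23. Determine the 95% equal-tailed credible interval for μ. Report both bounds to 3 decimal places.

The t_27 distribution is symmetric; the 95% interval is 3.85 ± t·2.23 with t_{0.975,27} = 2.052.
Half-width: 2.052 × 2.23 = 4.576.
3.85 − 4.576 = -0.726; 3.85 + 4.576 = 8.426.

[-0.726, 8.426]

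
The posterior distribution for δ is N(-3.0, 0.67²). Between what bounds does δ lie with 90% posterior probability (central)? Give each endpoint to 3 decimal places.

The posterior is symmetric, so the 90% equal-tailed interval is δ = -3.0 ± z·0.67 with z = 1.645.
Half-width: 1.645 × 0.67 = 1.102.
-3.0 − 1.102 = -4.102; -3.0 + 1.102 = -1.898.

[-4.102, -1.898]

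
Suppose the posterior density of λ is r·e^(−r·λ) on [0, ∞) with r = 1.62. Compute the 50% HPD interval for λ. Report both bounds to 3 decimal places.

[0.000, 0.428]

The exponential density is strictly decreasing on [0, ∞), so the HPD interval is anchored at 0: [0, q] with P(λ ≤ q) = 0.50.
q = −ln(1 − 0.50) / 1.62 = 0.6931 / 1.62 = 0.428.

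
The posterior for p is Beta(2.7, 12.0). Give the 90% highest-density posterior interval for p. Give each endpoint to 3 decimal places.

The posterior is unimodal and skewed, so the HPD interval has equal density at both endpoints and is the shortest 90% interval.
Solving f(0.030) = f(0.330) with F(0.330) − F(0.030) = 0.90 gives [0.030, 0.330].
For comparison, the equal-tailed interval is [0.051, 0.367]; the HPD is narrower and shifted toward the mode.

[0.030, 0.330]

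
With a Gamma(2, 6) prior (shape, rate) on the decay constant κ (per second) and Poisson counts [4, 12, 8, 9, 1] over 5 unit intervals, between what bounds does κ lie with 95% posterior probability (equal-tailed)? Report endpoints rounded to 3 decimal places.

[2.292, 4.425]

Posterior: Gamma(2+34, 6+5) = Gamma(36, 11) (shape, rate).
Equal-tailed 95% interval: Gamma(36, 11) quantiles at 0.025 and 0.975.
Posterior mean ≈ 3.273, SD ≈ 0.545; a Normal approximation gives roughly [2.204, 4.342].
Exact: lower = 2.292; upper = 4.425.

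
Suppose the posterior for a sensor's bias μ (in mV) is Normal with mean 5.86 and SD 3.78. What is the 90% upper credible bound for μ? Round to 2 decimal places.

10.70

Need U with P(μ ≤ U) = 0.90: U = 5.86 + z_{0.1}·3.78.
z = 1.282; U = 5.86 + 1.282 × 3.78 = 10.70.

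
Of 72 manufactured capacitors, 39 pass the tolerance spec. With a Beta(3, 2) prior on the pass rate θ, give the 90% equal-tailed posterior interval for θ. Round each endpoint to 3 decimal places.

Posterior: Beta(3+39, 2+33) = Beta(42, 35).
Equal-tailed 90% interval: the 0.05 and 0.95 quantiles of Beta(42, 35).
Posterior mean ≈ 0.545, SD ≈ 0.056; a Normal approximation gives roughly [0.453, 0.638].
Exact: F⁻¹(0.05) = 0.452; F⁻¹(0.95) = 0.638.

[0.452, 0.638]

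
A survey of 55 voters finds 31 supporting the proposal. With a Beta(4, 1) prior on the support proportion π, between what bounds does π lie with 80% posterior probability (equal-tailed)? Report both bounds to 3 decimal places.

[0.501, 0.664]

Posterior: Beta(4+31, 1+24) = Beta(35, 25).
Equal-tailed 80% interval: the 0.1 and 0.9 quantiles of Beta(35, 25).
Posterior mean ≈ 0.583, SD ≈ 0.063; a Normal approximation gives roughly [0.502, 0.664].
Exact: F⁻¹(0.1) = 0.501; F⁻¹(0.9) = 0.664.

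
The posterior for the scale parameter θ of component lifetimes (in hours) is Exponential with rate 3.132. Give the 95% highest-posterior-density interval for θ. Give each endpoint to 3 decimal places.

[0.000, 0.956]

The exponential density is strictly decreasing on [0, ∞), so the HPD interval is anchored at 0: [0, q] with P(θ ≤ q) = 0.95.
q = −ln(1 − 0.95) / 3.132 = 2.9957 / 3.132 = 0.956.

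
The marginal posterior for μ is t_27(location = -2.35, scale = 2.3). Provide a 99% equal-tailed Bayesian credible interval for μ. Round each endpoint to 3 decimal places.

The t_27 distribution is symmetric; the 99% interval is -2.35 ± t·2.3 with t_{0.995,27} = 2.771.
Half-width: 2.771 × 2.3 = 6.373.
-2.35 − 6.373 = -8.723; -2.35 + 6.373 = 4.023.

[-8.723, 4.023]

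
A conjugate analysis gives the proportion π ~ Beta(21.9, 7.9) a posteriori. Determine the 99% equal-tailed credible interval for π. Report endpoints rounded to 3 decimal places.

[0.508, 0.905]

Posterior: Beta(21.9, 7.9).
Equal-tailed 99% interval: the 0.005 and 0.995 quantiles of Beta(21.9, 7.9).
Posterior mean ≈ 0.735, SD ≈ 0.080; a Normal approximation gives roughly [0.530, 0.940].
Exact: F⁻¹(0.005) = 0.508; F⁻¹(0.995) = 0.905.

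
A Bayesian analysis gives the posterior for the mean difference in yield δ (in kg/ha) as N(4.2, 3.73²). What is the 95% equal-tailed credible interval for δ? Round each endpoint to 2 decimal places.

The posterior is symmetric, so the 95% equal-tailed interval is δ = 4.2 ± z·3.73 with z = 1.960.
Half-width: 1.960 × 3.73 = 7.31.
4.2 − 7.31 = -3.11; 4.2 + 7.31 = 11.51.

[-3.11, 11.51]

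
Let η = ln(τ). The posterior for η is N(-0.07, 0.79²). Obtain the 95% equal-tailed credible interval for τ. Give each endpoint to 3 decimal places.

[0.198, 4.386]

On the log scale the 95% interval is -0.07 ± 1.960 × 0.79 = [-1.6184, 1.4784].
Exponentiate: [e^-1.6184, e^1.4784] = [0.198, 4.386].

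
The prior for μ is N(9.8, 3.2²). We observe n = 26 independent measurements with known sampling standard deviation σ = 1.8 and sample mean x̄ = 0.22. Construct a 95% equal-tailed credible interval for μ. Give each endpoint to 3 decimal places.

[-0.353, 1.023]

Posterior precision = 1/3.2² + 26/1.8² = 0.0977 + 8.0247 = 8.1223, so posterior SD = 0.3509.
Posterior mean = (9.8/3.2² + 26·0.22/1.8²) / 8.1223 = 0.3352.
Interval: 0.3352 ± 1.960 × 0.3509 → [-0.353, 1.023].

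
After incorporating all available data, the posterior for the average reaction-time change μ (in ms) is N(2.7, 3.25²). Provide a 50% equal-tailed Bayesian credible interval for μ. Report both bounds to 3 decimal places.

The posterior is symmetric, so the 50% equal-tailed interval is μ = 2.7 ± z·3.25 with z = 0.674.
Half-width: 0.674 × 3.25 = 2.192.
2.7 − 2.192 = 0.508; 2.7 + 2.192 = 4.892.

[0.508, 4.892]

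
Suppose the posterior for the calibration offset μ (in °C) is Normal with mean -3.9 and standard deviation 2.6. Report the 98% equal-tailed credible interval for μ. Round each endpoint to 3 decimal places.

[-9.949, 2.149]

The posterior is symmetric, so the 98% equal-tailed interval is μ = -3.9 ± z·2.6 with z = 2.326.
Half-width: 2.326 × 2.6 = 6.049.
-3.9 − 6.049 = -9.949; -3.9 + 6.049 = 2.149.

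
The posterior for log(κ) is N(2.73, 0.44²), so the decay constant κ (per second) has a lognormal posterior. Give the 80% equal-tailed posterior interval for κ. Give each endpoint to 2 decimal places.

On the log scale the 80% interval is 2.73 ± 1.282 × 0.44 = [2.1661, 3.2939].
Exponentiate: [e^2.1661, e^3.2939] = [8.72, 26.95].

[8.72, 26.95]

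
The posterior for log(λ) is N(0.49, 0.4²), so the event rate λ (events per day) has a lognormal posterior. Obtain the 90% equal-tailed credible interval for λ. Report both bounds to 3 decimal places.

On the log scale the 90% interval is 0.49 ± 1.645 × 0.4 = [-0.1679, 1.1479].
Exponentiate: [e^-0.1679, e^1.1479] = [0.845, 3.152].

[0.845, 3.152]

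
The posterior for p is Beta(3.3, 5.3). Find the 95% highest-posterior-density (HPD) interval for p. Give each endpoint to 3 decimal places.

The posterior is unimodal and skewed, so the HPD interval has equal density at both endpoints and is the shortest 95% interval.
Solving f(0.095) = f(0.686) with F(0.686) − F(0.095) = 0.95 gives [0.095, 0.686].
For comparison, the equal-tailed interval is [0.111, 0.707]; the HPD is narrower and shifted toward the mode.

[0.095, 0.686]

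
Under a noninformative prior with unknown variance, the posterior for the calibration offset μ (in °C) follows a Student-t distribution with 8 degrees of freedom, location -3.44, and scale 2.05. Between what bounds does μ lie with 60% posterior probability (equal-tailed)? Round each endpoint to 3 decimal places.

The t_8 distribution is symmetric; the 60% interval is -3.44 ± t·2.05 with t_{0.8,8} = 0.889.
Half-width: 0.889 × 2.05 = 1.822.
-3.44 − 1.822 = -5.262; -3.44 + 1.822 = -1.618.

[-5.262, -1.618]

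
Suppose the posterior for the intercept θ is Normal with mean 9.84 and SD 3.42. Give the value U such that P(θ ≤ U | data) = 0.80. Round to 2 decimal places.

Need U with P(θ ≤ U) = 0.80: U = 9.84 + z_{0.2}·3.42.
z = 0.842; U = 9.84 + 0.842 × 3.42 = 12.72.

12.72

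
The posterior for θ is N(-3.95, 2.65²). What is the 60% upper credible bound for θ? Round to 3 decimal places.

Need U with P(θ ≤ U) = 0.60: U = -3.95 + z_{0.4}·2.65.
z = 0.253; U = -3.95 + 0.253 × 2.65 = -3.279.

-3.279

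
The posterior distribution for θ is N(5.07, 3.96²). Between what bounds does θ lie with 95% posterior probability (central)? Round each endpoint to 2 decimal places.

[-2.69, 12.83]

The posterior is symmetric, so the 95% equal-tailed interval is θ = 5.07 ± z·3.96 with z = 1.960.
Half-width: 1.960 × 3.96 = 7.76.
5.07 − 7.76 = -2.69; 5.07 + 7.76 = 12.83.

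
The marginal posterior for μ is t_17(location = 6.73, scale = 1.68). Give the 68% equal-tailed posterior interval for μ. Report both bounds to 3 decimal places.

The t_17 distribution is symmetric; the 68% interval is 6.73 ± t·1.68 with t_{0.84,17} = 1.024.
Half-width: 1.024 × 1.68 = 1.721.
6.73 − 1.721 = 5.009; 6.73 + 1.721 = 8.451.

[5.009, 8.451]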